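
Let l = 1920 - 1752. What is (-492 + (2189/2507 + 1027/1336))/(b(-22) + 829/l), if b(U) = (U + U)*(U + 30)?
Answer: 34490021811/24411333383 ≈ 1.4129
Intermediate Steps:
b(U) = 2*U*(30 + U) (b(U) = (2*U)*(30 + U) = 2*U*(30 + U))
l = 168
(-492 + (2189/2507 + 1027/1336))/(b(-22) + 829/l) = (-492 + (2189/2507 + 1027/1336))/(2*(-22)*(30 - 22) + 829/168) = (-492 + (2189*(1/2507) + 1027*(1/1336)))/(2*(-22)*8 + 829*(1/168)) = (-492 + (2189/2507 + 1027/1336))/(-352 + 829/168) = (-492 + 5499193/3349352)/(-58307/168) = -1642381991/3349352*(-168/58307) = 34490021811/24411333383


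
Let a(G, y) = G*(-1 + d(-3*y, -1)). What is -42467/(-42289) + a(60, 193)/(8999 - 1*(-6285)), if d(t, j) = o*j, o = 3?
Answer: 159729067/161586269 ≈ 0.98851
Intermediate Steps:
d(t, j) = 3*j
a(G, y) = -4*G (a(G, y) = G*(-1 + 3*(-1)) = G*(-1 - 3) = G*(-4) = -4*G)
-42467/(-42289) + a(60, 193)/(8999 - 1*(-6285)) = -42467/(-42289) + (-4*60)/(8999 - 1*(-6285)) = -42467*(-1/42289) - 240/(8999 + 6285) = 42467/42289 - 240/15284 = 42467/42289 - 240*1/15284 = 42467/42289 - 60/3821 = 159729067/161586269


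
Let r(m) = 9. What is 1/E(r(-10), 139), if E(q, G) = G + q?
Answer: 1/148 ≈ 0.0067568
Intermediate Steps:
1/E(r(-10), 139) = 1/(139 + 9) = 1/148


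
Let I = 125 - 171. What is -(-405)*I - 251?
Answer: -18881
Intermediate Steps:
I = -46
-(-405)*I - 251 = -(-405)*(-46) - 251 = -405*46 - 251 = -18630 - 251 = -18881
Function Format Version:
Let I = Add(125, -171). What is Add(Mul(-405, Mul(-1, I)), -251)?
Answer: -18881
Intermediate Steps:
I = -46
Add(Mul(-405, Mul(-1, I)), -251) = Add(Mul(-405, Mul(-1, -46)), -251) = Add(Mul(-405, 46), -251) = Add(-18630, -251) = -18881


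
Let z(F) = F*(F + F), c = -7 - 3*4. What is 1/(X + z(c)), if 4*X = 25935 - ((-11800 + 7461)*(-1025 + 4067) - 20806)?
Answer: 4/13248867 ≈ 3.0191e-7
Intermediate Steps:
c = -19 (c = -7 - 12 = -19)
z(F) = 2*F**2 (z(F) = F*(2*F) = 2*F**2)
X = 13245979/4 (X = (25935 - ((-11800 + 7461)*(-1025 + 4067) - 20806))/4 = (25935 - (-4339*3042 - 20806))/4 = (25935 - (-13199238 - 20806))/4 = (25935 - 1*(-13220044))/4 = (25935 + 13220044)/4 = (1/4)*13245979 = 13245979/4 ≈ 3.3115e+6)
1/(X + z(c)) = 1/(13245979/4 + 2*(-19)**2) = 1/(13245979/4 + 2*361) = 1/(13245979/4 + 722) = 1/(13248867/4) = 4/13248867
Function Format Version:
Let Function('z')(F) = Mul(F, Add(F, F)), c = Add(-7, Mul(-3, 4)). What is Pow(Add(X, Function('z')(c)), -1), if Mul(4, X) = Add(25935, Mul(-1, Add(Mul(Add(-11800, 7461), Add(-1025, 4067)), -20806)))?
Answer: Rational(4, 13248867) ≈ 3.0191e-7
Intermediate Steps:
c = -19 (c = Add(-7, -12) = -19)
Function('z')(F) = Mul(2, Pow(F, 2)) (Function('z')(F) = Mul(F, Mul(2, F)) = Mul(2, Pow(F, 2)))
X = Rational(13245979, 4) (X = Mul(Rational(1, 4), Add(25935, Mul(-1, Add(Mul(Add(-11800, 7461), Add(-1025, 4067)), -20806)))) = Mul(Rational(1, 4), Add(25935, Mul(-1, Add(Mul(-4339, 3042), -20806)))) = Mul(Rational(1, 4), Add(25935, Mul(-1, Add(-13199238, -20806)))) = Mul(Rational(1, 4), Add(25935, Mul(-1, -13220044))) = Mul(Rational(1, 4), Add(25935, 13220044)) = Mul(Rational(1, 4), 13245979) = Rational(13245979, 4) ≈ 3.3115e+6)
Pow(Add(X, Function('z')(c)), -1) = Pow(Add(Rational(13245979, 4), Mul(2, Pow(-19, 2))), -1) = Pow(Add(Rational(13245979, 4), Mul(2, 361)), -1) = Pow(Add(Rational(13245979, 4), 722), -1) = Pow(Rational(13248867, 4), -1) = Rational(4, 13248867)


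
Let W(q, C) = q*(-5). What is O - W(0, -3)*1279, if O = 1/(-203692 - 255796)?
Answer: -1/459488 ≈ -2.1763e-6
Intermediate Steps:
W(q, C) = -5*q
O = -1/459488 (O = 1/(-459488) = -1/459488 ≈ -2.1763e-6)
O - W(0, -3)*1279 = -1/459488 - (-5*0)*1279 = -1/459488 - 0*1279 = -1/459488 - 1*0 = -1/459488 + 0 = -1/459488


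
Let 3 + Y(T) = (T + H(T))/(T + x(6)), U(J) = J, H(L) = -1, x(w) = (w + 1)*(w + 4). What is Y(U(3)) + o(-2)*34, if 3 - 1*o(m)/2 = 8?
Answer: -25037/73 ≈ -342.97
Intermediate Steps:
x(w) = (1 + w)*(4 + w)
o(m) = -10 (o(m) = 6 - 2*8 = 6 - 16 = -10)
Y(T) = -3 + (-1 + T)/(70 + T) (Y(T) = -3 + (T - 1)/(T + (4 + 6² + 5*6)) = -3 + (-1 + T)/(T + (4 + 36 + 30)) = -3 + (-1 + T)/(T + 70) = -3 + (-1 + T)/(70 + T))
Y(U(3)) + o(-2)*34 = (-211 - 2*3)/(70 + 3) - 10*34 = (-211 - 6)/73 - 340 = (1/73)*(-217) - 340 = -217/73 - 340 = -25037/73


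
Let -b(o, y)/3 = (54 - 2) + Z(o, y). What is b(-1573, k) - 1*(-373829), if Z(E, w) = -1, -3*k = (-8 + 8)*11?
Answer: 373676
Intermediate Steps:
k = 0 (k = -(-8 + 8)*11/3 = -0*11 = -⅓*0 = 0)
b(o, y) = -153 (b(o, y) = -3*((54 - 2) - 1) = -3*(52 - 1) = -3*51 = -153)
b(-1573, k) - 1*(-373829) = -153 - 1*(-373829) = -153 + 373829 = 373676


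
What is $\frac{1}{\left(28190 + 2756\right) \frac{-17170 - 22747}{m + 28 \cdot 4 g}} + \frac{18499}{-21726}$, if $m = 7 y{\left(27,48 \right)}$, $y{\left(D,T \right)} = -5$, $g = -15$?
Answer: $- \frac{5712812471357}{6709377054483} \approx -0.85147$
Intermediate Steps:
$m = -35$ ($m = 7 \left(-5\right) = -35$)
$\frac{1}{\left(28190 + 2756\right) \frac{-17170 - 22747}{m + 28 \cdot 4 g}} + \frac{18499}{-21726} = \frac{1}{\left(28190 + 2756\right) \frac{-17170 - 22747}{-35 + 28 \cdot 4 \left(-15\right)}} + \frac{18499}{-21726} = \frac{1}{30946 \left(- \frac{39917}{-35 + 112 \left(-15\right)}\right)} + 18499 \left(- \frac{1}{21726}\right) = \frac{1}{30946 \left(- \frac{39917}{-35 - 1680}\right)} - \frac{18499}{21726} = \frac{1}{30946 \left(- \frac{39917}{-1715}\right)} - \frac{18499}{21726} = \frac{1}{30946 \left(\left(-39917\right) \left(- \frac{1}{1715}\right)\right)} - \frac{18499}{21726} = \frac{1}{30946 \cdot \frac{39917}{1715}} - \frac{18499}{21726} = \frac{1}{30946} \cdot \frac{1715}{39917} - \frac{18499}{21726} = \frac{1715}{1235271482} - \frac{18499}{21726} = - \frac{5712812471357}{6709377054483}$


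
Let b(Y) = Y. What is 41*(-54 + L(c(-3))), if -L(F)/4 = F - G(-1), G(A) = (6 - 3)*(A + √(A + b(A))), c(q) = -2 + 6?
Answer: -3362 + 492*I*√2 ≈ -3362.0 + 695.79*I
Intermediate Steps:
c(q) = 4
G(A) = 3*A + 3*√2*√A (G(A) = (6 - 3)*(A + √(A + A)) = 3*(A + √(2*A)) = 3*(A + √2*√A) = 3*A + 3*√2*√A)
L(F) = -12 - 4*F + 12*I*√2 (L(F) = -4*(F - (3*(-1) + 3*√2*√(-1))) = -4*(F - (-3 + 3*√2*I)) = -4*(F - (-3 + 3*I*√2)) = -4*(F + (3 - 3*I*√2)) = -4*(3 + F - 3*I*√2) = -12 - 4*F + 12*I*√2)
41*(-54 + L(c(-3))) = 41*(-54 + (-12 - 4*4 + 12*I*√2)) = 41*(-54 + (-12 - 16 + 12*I*√2)) = 41*(-54 + (-28 + 12*I*√2)) = 41*(-82 + 12*I*√2) = -3362 + 492*I*√2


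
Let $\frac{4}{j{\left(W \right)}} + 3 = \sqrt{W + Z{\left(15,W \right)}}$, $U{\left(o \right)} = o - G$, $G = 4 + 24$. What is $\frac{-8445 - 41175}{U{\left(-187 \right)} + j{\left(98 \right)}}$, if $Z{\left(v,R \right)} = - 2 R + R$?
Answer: $\frac{148860}{649} \approx 229.37$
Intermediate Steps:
$G = 28$
$Z{\left(v,R \right)} = - R$
$U{\left(o \right)} = -28 + o$ ($U{\left(o \right)} = o - 28 = -28 + o$)
$j{\left(W \right)} = - \frac{4}{3}$ ($j{\left(W \right)} = \frac{4}{-3 + \sqrt{W - W}} = \frac{4}{-3 + \sqrt{0}} = \frac{4}{-3 + 0} = \frac{4}{-3} = 4 \left(- \frac{1}{3}\right) = - \frac{4}{3}$)
$\frac{-8445 - 41175}{U{\left(-187 \right)} + j{\left(98 \right)}} = \frac{-8445 - 41175}{\left(-28 - 187\right) - \frac{4}{3}} = - \frac{49620}{-215 - \frac{4}{3}} = - \frac{49620}{- \frac{649}{3}} = \left(-49620\right) \left(- \frac{3}{649}\right) = \frac{148860}{649}$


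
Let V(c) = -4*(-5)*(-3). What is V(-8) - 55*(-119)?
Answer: 6485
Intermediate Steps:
V(c) = -60 (V(c) = 20*(-3) = -60)
V(-8) - 55*(-119) = -60 - 55*(-119) = -60 + 6545 = 6485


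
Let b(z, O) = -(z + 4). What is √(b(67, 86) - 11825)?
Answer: 2*I*√2974 ≈ 109.07*I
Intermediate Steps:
b(z, O) = -4 - z (b(z, O) = -(4 + z) = -4 - z)
√(b(67, 86) - 11825) = √((-4 - 1*67) - 11825) = √((-4 - 67) - 11825) = √(-71 - 11825) = √(-11896) = 2*I*√2974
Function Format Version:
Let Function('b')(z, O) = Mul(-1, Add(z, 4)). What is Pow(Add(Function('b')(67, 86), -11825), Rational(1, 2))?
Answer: Mul(2, I, Pow(2974, Rational(1, 2))) ≈ Mul(109.07, I)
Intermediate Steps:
Function('b')(z, O) = Add(-4, Mul(-1, z)) (Function('b')(z, O) = Mul(-1, Add(4, z)) = Add(-4, Mul(-1, z)))
Pow(Add(Function('b')(67, 86), -11825), Rational(1, 2)) = Pow(Add(Add(-4, Mul(-1, 67)), -11825), Rational(1, 2)) = Pow(Add(Add(-4, -67), -11825), Rational(1, 2)) = Pow(Add(-71, -11825), Rational(1, 2)) = Pow(-11896, Rational(1, 2)) = Mul(2, I, Pow(2974, Rational(1, 2)))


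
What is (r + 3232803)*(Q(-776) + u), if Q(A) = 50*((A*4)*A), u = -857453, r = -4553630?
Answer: -157941516836769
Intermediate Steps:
Q(A) = 200*A² (Q(A) = 50*((4*A)*A) = 50*(4*A²) = 200*A²)
(r + 3232803)*(Q(-776) + u) = (-4553630 + 3232803)*(200*(-776)² - 857453) = -1320827*(200*602176 - 857453) = -1320827*(120435200 - 857453) = -1320827*119577747 = -157941516836769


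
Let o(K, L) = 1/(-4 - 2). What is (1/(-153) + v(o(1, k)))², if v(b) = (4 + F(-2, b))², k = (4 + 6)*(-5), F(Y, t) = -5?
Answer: 23104/23409 ≈ 0.98697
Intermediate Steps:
k = -50 (k = 10*(-5) = -50)
o(K, L) = -⅙ (o(K, L) = 1/(-6) = -⅙)
v(b) = 1 (v(b) = (4 - 5)² = (-1)² = 1)
(1/(-153) + v(o(1, k)))² = (1/(-153) + 1)² = (-1/153 + 1)² = (152/153)² = 23104/23409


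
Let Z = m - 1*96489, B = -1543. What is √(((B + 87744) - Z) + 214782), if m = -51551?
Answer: √449023 ≈ 670.09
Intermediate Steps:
Z = -148040 (Z = -51551 - 1*96489 = -51551 - 96489 = -148040)
√(((B + 87744) - Z) + 214782) = √(((-1543 + 87744) - 1*(-148040)) + 214782) = √((86201 + 148040) + 214782) = √(234241 + 214782) = √449023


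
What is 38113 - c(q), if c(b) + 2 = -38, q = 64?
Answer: 38153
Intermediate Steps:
c(b) = -40 (c(b) = -2 - 38 = -40)
38113 - c(q) = 38113 - 1*(-40) = 38113 + 40 = 38153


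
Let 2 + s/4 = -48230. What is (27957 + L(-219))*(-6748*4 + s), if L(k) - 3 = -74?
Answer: -6132689120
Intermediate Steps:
s = -192928 (s = -8 + 4*(-48230) = -8 - 192920 = -192928)
L(k) = -71 (L(k) = 3 - 74 = -71)
(27957 + L(-219))*(-6748*4 + s) = (27957 - 71)*(-6748*4 - 192928) = 27886*(-26992 - 192928) = 27886*(-219920) = -6132689120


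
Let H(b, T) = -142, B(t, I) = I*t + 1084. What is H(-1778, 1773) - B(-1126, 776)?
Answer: 872550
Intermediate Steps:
B(t, I) = 1084 + I*t
H(-1778, 1773) - B(-1126, 776) = -142 - (1084 + 776*(-1126)) = -142 - (1084 - 873776) = -142 - 1*(-872692) = -142 + 872692 = 872550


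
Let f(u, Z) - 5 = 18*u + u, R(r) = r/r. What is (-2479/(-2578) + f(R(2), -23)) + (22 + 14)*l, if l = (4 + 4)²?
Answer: 6004063/2578 ≈ 2329.0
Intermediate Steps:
R(r) = 1
f(u, Z) = 5 + 19*u (f(u, Z) = 5 + (18*u + u) = 5 + 19*u)
l = 64 (l = 8² = 64)
(-2479/(-2578) + f(R(2), -23)) + (22 + 14)*l = (-2479/(-2578) + (5 + 19*1)) + (22 + 14)*64 = (-2479*(-1/2578) + (5 + 19)) + 36*64 = (2479/2578 + 24) + 2304 = 64351/2578 + 2304 = 6004063/2578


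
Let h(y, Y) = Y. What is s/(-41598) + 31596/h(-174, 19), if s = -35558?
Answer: 657503005/395181 ≈ 1663.8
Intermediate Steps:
s/(-41598) + 31596/h(-174, 19) = -35558/(-41598) + 31596/19 = -35558*(-1/41598) + 31596*(1/19) = 17779/20799 + 31596/19 = 657503005/395181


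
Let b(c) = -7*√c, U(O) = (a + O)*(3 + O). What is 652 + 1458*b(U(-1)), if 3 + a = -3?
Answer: 652 - 10206*I*√14 ≈ 652.0 - 38187.0*I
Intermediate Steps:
a = -6 (a = -3 - 3 = -6)
U(O) = (-6 + O)*(3 + O)
652 + 1458*b(U(-1)) = 652 + 1458*(-7*√(-18 + (-1)² - 3*(-1))) = 652 + 1458*(-7*√(-18 + 1 + 3)) = 652 + 1458*(-7*I*√14) = 652 - 10206*I*√14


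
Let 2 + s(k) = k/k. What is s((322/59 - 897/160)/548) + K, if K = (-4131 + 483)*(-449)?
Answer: 1637951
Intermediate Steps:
s(k) = -1 (s(k) = -2 + k/k = -2 + 1 = -1)
K = 1637952 (K = -3648*(-449) = 1637952)
s((322/59 - 897/160)/548) + K = -1 + 1637952 = 1637951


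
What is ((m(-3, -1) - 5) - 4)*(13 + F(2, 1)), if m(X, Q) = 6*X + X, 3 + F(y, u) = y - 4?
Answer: -240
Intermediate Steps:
F(y, u) = -7 + y (F(y, u) = -3 + (y - 4) = -3 + (-4 + y) = -7 + y)
m(X, Q) = 7*X
((m(-3, -1) - 5) - 4)*(13 + F(2, 1)) = ((7*(-3) - 5) - 4)*(13 + (-7 + 2)) = ((-21 - 5) - 4)*(13 - 5) = (-26 - 4)*8 = -30*8 = -240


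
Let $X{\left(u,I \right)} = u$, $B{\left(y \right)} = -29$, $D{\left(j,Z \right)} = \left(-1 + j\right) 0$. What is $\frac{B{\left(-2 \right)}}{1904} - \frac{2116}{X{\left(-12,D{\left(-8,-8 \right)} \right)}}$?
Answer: $\frac{1007129}{5712} \approx 176.32$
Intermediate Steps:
$D{\left(j,Z \right)} = 0$
$\frac{B{\left(-2 \right)}}{1904} - \frac{2116}{X{\left(-12,D{\left(-8,-8 \right)} \right)}} = - \frac{29}{1904} - \frac{2116}{-12} = \left(-29\right) \frac{1}{1904} - - \frac{529}{3} = - \frac{29}{1904} + \frac{529}{3} = \frac{1007129}{5712}$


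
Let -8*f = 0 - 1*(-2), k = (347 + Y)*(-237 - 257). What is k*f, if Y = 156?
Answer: 124241/2 ≈ 62121.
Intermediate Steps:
k = -248482 (k = (347 + 156)*(-237 - 257) = 503*(-494) = -248482)
f = -1/4 (f = -(0 - 1*(-2))/8 = -(0 + 2)/8 = -1/8*2 = -1/4 ≈ -0.25000)
k*f = -248482*(-1/4) = 124241/2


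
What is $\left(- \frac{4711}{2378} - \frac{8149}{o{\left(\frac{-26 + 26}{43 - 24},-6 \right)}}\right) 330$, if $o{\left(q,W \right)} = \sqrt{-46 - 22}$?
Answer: $- \frac{777315}{1189} + \frac{1344585 i \sqrt{17}}{17} \approx -653.75 + 3.2611 \cdot 10^{5} i$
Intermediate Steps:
$o{\left(q,W \right)} = 2 i \sqrt{17}$ ($o{\left(q,W \right)} = \sqrt{-68} = 2 i \sqrt{17}$)
$\left(- \frac{4711}{2378} - \frac{8149}{o{\left(\frac{-26 + 26}{43 - 24},-6 \right)}}\right) 330 = \left(- \frac{4711}{2378} - \frac{8149}{2 i \sqrt{17}}\right) 330 = \left(\left(-4711\right) \frac{1}{2378} - 8149 \left(- \frac{i \sqrt{17}}{34}\right)\right) 330 = \left(- \frac{4711}{2378} + \frac{8149 i \sqrt{17}}{34}\right) 330 = - \frac{777315}{1189} + \frac{1344585 i \sqrt{17}}{17}$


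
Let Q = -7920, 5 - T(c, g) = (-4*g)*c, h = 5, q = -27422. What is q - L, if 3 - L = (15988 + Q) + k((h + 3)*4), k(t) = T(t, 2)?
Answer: -19096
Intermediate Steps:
T(c, g) = 5 + 4*c*g (T(c, g) = 5 - (-4*g)*c = 5 - (-4)*c*g = 5 + 4*c*g)
k(t) = 5 + 8*t (k(t) = 5 + 4*t*2 = 5 + 8*t)
L = -8326 (L = 3 - ((15988 - 7920) + (5 + 8*((5 + 3)*4))) = 3 - (8068 + (5 + 8*(8*4))) = 3 - (8068 + (5 + 8*32)) = 3 - (8068 + (5 + 256)) = 3 - (8068 + 261) = 3 - 1*8329 = 3 - 8329 = -8326)
q - L = -27422 - 1*(-8326) = -27422 + 8326 = -19096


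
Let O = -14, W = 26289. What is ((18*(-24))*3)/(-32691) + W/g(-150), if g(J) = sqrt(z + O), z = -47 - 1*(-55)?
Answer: 432/10897 - 8763*I*sqrt(6)/2 ≈ 0.039644 - 10732.0*I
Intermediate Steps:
z = 8 (z = -47 + 55 = 8)
g(J) = I*sqrt(6) (g(J) = sqrt(8 - 14) = sqrt(-6) = I*sqrt(6))
((18*(-24))*3)/(-32691) + W/g(-150) = ((18*(-24))*3)/(-32691) + 26289/((I*sqrt(6))) = -432*3*(-1/32691) + 26289*(-I*sqrt(6)/6) = -1296*(-1/32691) - 8763*I*sqrt(6)/2 = 432/10897 - 8763*I*sqrt(6)/2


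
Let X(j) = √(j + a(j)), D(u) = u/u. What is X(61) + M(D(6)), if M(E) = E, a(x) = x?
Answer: 1 + √122 ≈ 12.045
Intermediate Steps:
D(u) = 1
X(j) = √2*√j (X(j) = √(j + j) = √(2*j) = √2*√j)
X(61) + M(D(6)) = √2*√61 + 1 = √122 + 1 = 1 + √122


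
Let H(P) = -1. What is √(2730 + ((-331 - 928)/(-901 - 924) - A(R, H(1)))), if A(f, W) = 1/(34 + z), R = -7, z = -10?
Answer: √52385847258/4380 ≈ 52.256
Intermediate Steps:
A(f, W) = 1/24 (A(f, W) = 1/(34 - 10) = 1/24)
√(2730 + ((-331 - 928)/(-901 - 924) - A(R, H(1)))) = √(2730 + ((-331 - 928)/(-901 - 924) - 1*1/24)) = √(2730 + (-1259/(-1825) - 1/24)) = √(2730 + (-1259*(-1/1825) - 1/24)) = √(2730 + (1259/1825 - 1/24)) = √(2730 + 28391/43800) = √(119602391/43800) = √52385847258/4380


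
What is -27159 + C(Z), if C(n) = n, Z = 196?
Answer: -26963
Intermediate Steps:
-27159 + C(Z) = -27159 + 196 = -26963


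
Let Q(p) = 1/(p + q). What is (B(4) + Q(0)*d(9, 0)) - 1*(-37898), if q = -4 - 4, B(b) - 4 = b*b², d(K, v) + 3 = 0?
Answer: 303731/8 ≈ 37966.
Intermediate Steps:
d(K, v) = -3 (d(K, v) = -3 + 0 = -3)
B(b) = 4 + b³ (B(b) = 4 + b*b² = 4 + b³)
q = -8
Q(p) = 1/(-8 + p) (Q(p) = 1/(p - 8) = 1/(-8 + p))
(B(4) + Q(0)*d(9, 0)) - 1*(-37898) = ((4 + 4³) - 3/(-8 + 0)) - 1*(-37898) = ((4 + 64) - 3/(-8)) + 37898 = (68 - ⅛*(-3)) + 37898 = (68 + 3/8) + 37898 = 547/8 + 37898 = 303731/8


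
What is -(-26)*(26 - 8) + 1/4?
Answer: 1873/4 ≈ 468.25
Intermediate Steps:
-(-26)*(26 - 8) + 1/4 = -(-26)*18 + 1/4 = -26*(-18) + 1/4 = 468 + 1/4 = 1873/4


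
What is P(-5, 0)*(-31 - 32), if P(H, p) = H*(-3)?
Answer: -945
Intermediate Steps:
P(H, p) = -3*H
P(-5, 0)*(-31 - 32) = (-3*(-5))*(-31 - 32) = 15*(-63) = -945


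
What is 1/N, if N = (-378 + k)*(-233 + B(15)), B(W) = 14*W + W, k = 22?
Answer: 1/2848 ≈ 0.00035112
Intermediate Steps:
B(W) = 15*W
N = 2848 (N = (-378 + 22)*(-233 + 15*15) = -356*(-233 + 225) = -356*(-8) = 2848)
1/N = 1/2848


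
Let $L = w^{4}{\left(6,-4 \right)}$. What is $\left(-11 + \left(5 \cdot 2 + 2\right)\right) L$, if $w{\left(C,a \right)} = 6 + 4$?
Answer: $10000$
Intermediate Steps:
$w{\left(C,a \right)} = 10$
$L = 10000$ ($L = 10^{4} = 10000$)
$\left(-11 + \left(5 \cdot 2 + 2\right)\right) L = \left(-11 + \left(5 \cdot 2 + 2\right)\right) 10000 = \left(-11 + \left(10 + 2\right)\right) 10000 = \left(-11 + 12\right) 10000 = 1 \cdot 10000 = 10000$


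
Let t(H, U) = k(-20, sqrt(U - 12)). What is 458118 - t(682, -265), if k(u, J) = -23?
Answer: 458141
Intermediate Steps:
t(H, U) = -23
458118 - t(682, -265) = 458118 - 1*(-23) = 458118 + 23 = 458141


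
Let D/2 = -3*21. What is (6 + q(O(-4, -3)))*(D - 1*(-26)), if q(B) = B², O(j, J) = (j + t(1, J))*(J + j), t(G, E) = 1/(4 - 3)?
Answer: -44700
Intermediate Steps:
t(G, E) = 1 (t(G, E) = 1/1 = 1)
O(j, J) = (1 + j)*(J + j) (O(j, J) = (j + 1)*(J + j) = (1 + j)*(J + j))
D = -126 (D = 2*(-3*21) = 2*(-63) = -126)
(6 + q(O(-4, -3)))*(D - 1*(-26)) = (6 + (-3 - 4 + (-4)² - 3*(-4))²)*(-126 - 1*(-26)) = (6 + (-3 - 4 + 16 + 12)²)*(-126 + 26) = (6 + 21²)*(-100) = (6 + 441)*(-100) = 447*(-100) = -44700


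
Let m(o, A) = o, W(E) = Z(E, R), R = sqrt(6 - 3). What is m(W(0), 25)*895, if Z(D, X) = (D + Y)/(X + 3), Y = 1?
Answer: 895/2 - 895*sqrt(3)/6 ≈ 189.14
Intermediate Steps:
R = sqrt(3) ≈ 1.7320
Z(D, X) = (1 + D)/(3 + X) (Z(D, X) = (D + 1)/(X + 3) = (1 + D)/(3 + X))
W(E) = (1 + E)/(3 + sqrt(3))
m(W(0), 25)*895 = ((1 + 0)/(3 + sqrt(3)))*895 = (1/(3 + sqrt(3)))*895 = 895/(3 + sqrt(3))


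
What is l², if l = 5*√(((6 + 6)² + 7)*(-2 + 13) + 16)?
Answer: 41925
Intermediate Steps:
l = 5*√1677 (l = 5*√((12² + 7)*11 + 16) = 5*√((144 + 7)*11 + 16) = 5*√(151*11 + 16) = 5*√(1661 + 16) = 5*√1677 ≈ 204.76)
l² = (5*√1677)² = 41925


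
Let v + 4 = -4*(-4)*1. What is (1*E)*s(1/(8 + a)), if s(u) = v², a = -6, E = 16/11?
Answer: 2304/11 ≈ 209.45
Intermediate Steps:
E = 16/11 (E = 16*(1/11) = 16/11 ≈ 1.4545)
v = 12 (v = -4 - 4*(-4)*1 = -4 + 16*1 = -4 + 16 = 12)
s(u) = 144 (s(u) = 12² = 144)
(1*E)*s(1/(8 + a)) = (1*(16/11))*144 = (16/11)*144 = 2304/11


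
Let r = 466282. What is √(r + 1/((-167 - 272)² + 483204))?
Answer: √8521296194428487/135185 ≈ 682.85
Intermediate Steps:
√(r + 1/((-167 - 272)² + 483204)) = √(466282 + 1/((-167 - 272)² + 483204)) = √(466282 + 1/((-439)² + 483204)) = √(466282 + 1/(192721 + 483204)) = √(466282 + 1/675925) = √(315171660851/675925) = √8521296194428487/135185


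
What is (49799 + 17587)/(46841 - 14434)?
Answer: 67386/32407 ≈ 2.0794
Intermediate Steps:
(49799 + 17587)/(46841 - 14434) = 67386/32407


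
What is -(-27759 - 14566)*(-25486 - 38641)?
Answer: -2714175275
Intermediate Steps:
-(-27759 - 14566)*(-25486 - 38641) = -(-42325)*(-64127) = -1*2714175275 = -2714175275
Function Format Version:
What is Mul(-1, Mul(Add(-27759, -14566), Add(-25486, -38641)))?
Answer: -2714175275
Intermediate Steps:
Mul(-1, Mul(Add(-27759, -14566), Add(-25486, -38641))) = Mul(-1, Mul(-42325, -64127)) = Mul(-1, 2714175275) = -2714175275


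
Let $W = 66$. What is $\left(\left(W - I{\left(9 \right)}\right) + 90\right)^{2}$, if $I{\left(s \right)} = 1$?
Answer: $24025$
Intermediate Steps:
$\left(\left(W - I{\left(9 \right)}\right) + 90\right)^{2} = \left(\left(66 - 1\right) + 90\right)^{2} = \left(65 + 90\right)^{2} = 155^{2} = 24025$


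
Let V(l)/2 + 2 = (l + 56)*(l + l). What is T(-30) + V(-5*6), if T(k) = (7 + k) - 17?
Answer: -3164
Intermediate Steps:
V(l) = -4 + 4*l*(56 + l) (V(l) = -4 + 2*((l + 56)*(l + l)) = -4 + 2*((56 + l)*(2*l)) = -4 + 2*(2*l*(56 + l)) = -4 + 4*l*(56 + l))
T(k) = -10 + k
T(-30) + V(-5*6) = (-10 - 30) + (-4 + 4*(-5*6)² + 224*(-5*6)) = -40 + (-4 + 4*(-30)² + 224*(-30)) = -40 + (-4 + 4*900 - 6720) = -40 + (-4 + 3600 - 6720) = -40 - 3124 = -3164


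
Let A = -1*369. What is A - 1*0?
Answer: -369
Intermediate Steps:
A = -369
A - 1*0 = -369 - 1*0 = -369 + 0 = -369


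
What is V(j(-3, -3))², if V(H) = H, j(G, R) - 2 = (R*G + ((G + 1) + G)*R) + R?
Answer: 529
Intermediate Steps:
j(G, R) = 2 + R + G*R + R*(1 + 2*G) (j(G, R) = 2 + ((R*G + ((G + 1) + G)*R) + R) = 2 + ((G*R + ((1 + G) + G)*R) + R) = 2 + ((G*R + (1 + 2*G)*R) + R) = 2 + ((G*R + R*(1 + 2*G)) + R) = 2 + (R + G*R + R*(1 + 2*G)) = 2 + R + G*R + R*(1 + 2*G))
V(j(-3, -3))² = (2 + 2*(-3) + 3*(-3)*(-3))² = (2 - 6 + 27)² = 23² = 529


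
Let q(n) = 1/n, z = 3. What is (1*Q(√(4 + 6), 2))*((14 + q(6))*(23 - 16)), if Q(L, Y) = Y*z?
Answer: 595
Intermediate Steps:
Q(L, Y) = 3*Y (Q(L, Y) = Y*3 = 3*Y)
(1*Q(√(4 + 6), 2))*((14 + q(6))*(23 - 16)) = (1*(3*2))*((14 + 1/6)*(23 - 16)) = (1*6)*((14 + ⅙)*7) = 6*((85/6)*7) = 6*(595/6) = 595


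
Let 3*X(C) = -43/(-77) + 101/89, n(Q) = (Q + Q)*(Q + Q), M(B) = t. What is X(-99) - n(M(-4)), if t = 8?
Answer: -1750500/6853 ≈ -255.44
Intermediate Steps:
M(B) = 8
n(Q) = 4*Q² (n(Q) = (2*Q)*(2*Q) = 4*Q²)
X(C) = 3868/6853 (X(C) = (-43/(-77) + 101/89)/3 = (-43*(-1/77) + 101*(1/89))/3 = (43/77 + 101/89)/3 = (⅓)*(11604/6853) = 3868/6853)
X(-99) - n(M(-4)) = 3868/6853 - 4*8² = 3868/6853 - 4*64 = 3868/6853 - 1*256 = 3868/6853 - 256 = -1750500/6853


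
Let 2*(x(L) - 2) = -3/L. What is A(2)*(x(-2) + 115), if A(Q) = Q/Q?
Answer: 471/4 ≈ 117.75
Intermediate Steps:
A(Q) = 1
x(L) = 2 - 3/(2*L) (x(L) = 2 + (-3/L)/2 = 2 - 3/(2*L))
A(2)*(x(-2) + 115) = 1*((2 - 3/2/(-2)) + 115) = 1*((2 - 3/2*(-½)) + 115) = 1*((2 + ¾) + 115) = 1*(11/4 + 115) = 1*(471/4) = 471/4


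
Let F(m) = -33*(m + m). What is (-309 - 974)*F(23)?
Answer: 1947594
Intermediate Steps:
F(m) = -66*m
(-309 - 974)*F(23) = (-309 - 974)*(-66*23) = -1283*(-1518) = 1947594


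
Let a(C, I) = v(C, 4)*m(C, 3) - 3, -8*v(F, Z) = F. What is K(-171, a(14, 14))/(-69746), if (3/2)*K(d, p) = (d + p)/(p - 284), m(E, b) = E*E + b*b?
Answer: -2131/270230877 ≈ -7.8858e-6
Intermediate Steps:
m(E, b) = E² + b²
v(F, Z) = -F/8
a(C, I) = -3 - C*(9 + C²)/8 (a(C, I) = (-C/8)*(C² + 3²) - 3 = (-C/8)*(C² + 9) - 3 = (-C/8)*(9 + C²) - 3 = -C*(9 + C²)/8 - 3 = -3 - C*(9 + C²)/8)
K(d, p) = 2*(d + p)/(3*(-284 + p)) (K(d, p) = 2*((d + p)/(p - 284))/3 = 2*((d + p)/(-284 + p))/3 = 2*(d + p)/(3*(-284 + p)))
K(-171, a(14, 14))/(-69746) = (2*(-171 + (-3 - ⅛*14*(9 + 14²)))/(3*(-284 + (-3 - ⅛*14*(9 + 14²)))))/(-69746) = (2*(-171 + (-3 - ⅛*14*(9 + 196)))/(3*(-284 + (-3 - ⅛*14*(9 + 196)))))*(-1/69746) = (2*(-171 + (-3 - ⅛*14*205))/(3*(-284 + (-3 - ⅛*14*205))))*(-1/69746) = (2*(-171 + (-3 - 1435/4))/(3*(-284 + (-3 - 1435/4))))*(-1/69746) = (2*(-171 - 1447/4)/(3*(-284 - 1447/4)))*(-1/69746) = ((⅔)*(-2131/4)/(-2583/4))*(-1/69746) = ((⅔)*(-4/2583)*(-2131/4))*(-1/69746) = (4262/7749)*(-1/69746) = -2131/270230877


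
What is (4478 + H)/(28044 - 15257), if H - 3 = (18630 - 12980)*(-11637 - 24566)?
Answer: -204542469/12787 ≈ -15996.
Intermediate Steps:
H = -204546947 (H = 3 + (18630 - 12980)*(-11637 - 24566) = 3 + 5650*(-36203) = 3 - 204546950 = -204546947)
(4478 + H)/(28044 - 15257) = (4478 - 204546947)/(28044 - 15257) = -204542469/12787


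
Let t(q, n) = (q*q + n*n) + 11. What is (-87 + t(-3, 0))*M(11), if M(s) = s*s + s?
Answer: -8844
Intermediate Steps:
t(q, n) = 11 + n² + q² (t(q, n) = (q² + n²) + 11 = (n² + q²) + 11 = 11 + n² + q²)
M(s) = s + s² (M(s) = s² + s = s + s²)
(-87 + t(-3, 0))*M(11) = (-87 + (11 + 0² + (-3)²))*(11*(1 + 11)) = (-87 + (11 + 0 + 9))*(11*12) = (-87 + 20)*132 = -67*132 = -8844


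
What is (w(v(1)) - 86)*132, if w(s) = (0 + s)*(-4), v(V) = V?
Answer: -11880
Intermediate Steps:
w(s) = -4*s (w(s) = s*(-4) = -4*s)
(w(v(1)) - 86)*132 = (-4*1 - 86)*132 = (-4 - 86)*132 = -90*132 = -11880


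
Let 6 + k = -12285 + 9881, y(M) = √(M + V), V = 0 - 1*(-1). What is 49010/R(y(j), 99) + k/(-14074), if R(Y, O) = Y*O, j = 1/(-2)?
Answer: 1205/7037 + 49010*√2/99 ≈ 700.28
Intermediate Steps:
V = 1 (V = 0 + 1 = 1)
j = -½ ≈ -0.50000
y(M) = √(1 + M) (y(M) = √(M + 1) = √(1 + M))
k = -2410 (k = -6 + (-12285 + 9881) = -6 - 2404 = -2410)
R(Y, O) = O*Y
49010/R(y(j), 99) + k/(-14074) = 49010/((99*√(1 - ½))) - 2410/(-14074) = 49010/((99*√(½))) - 2410*(-1/14074) = 49010/((99*(√2/2))) + 1205/7037 = 49010/((99*√2/2)) + 1205/7037 = 49010*(√2/99) + 1205/7037 = 49010*√2/99 + 1205/7037 = 1205/7037 + 49010*√2/99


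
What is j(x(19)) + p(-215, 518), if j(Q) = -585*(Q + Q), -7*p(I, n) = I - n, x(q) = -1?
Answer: 8923/7 ≈ 1274.7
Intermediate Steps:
p(I, n) = -I/7 + n/7 (p(I, n) = -(I - n)/7 = -I/7 + n/7)
j(Q) = -1170*Q
j(x(19)) + p(-215, 518) = -1170*(-1) + (-⅐*(-215) + (⅐)*518) = 1170 + (215/7 + 74) = 1170 + 733/7 = 8923/7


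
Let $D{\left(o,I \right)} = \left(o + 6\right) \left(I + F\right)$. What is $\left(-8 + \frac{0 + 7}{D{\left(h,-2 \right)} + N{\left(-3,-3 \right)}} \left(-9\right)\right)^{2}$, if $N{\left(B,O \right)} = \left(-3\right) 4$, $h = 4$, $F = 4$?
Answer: $\frac{16129}{64} \approx 252.02$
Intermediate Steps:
$D{\left(o,I \right)} = \left(4 + I\right) \left(6 + o\right)$ ($D{\left(o,I \right)} = \left(o + 6\right) \left(I + 4\right) = \left(6 + o\right) \left(4 + I\right) = \left(4 + I\right) \left(6 + o\right)$)
$N{\left(B,O \right)} = -12$
$\left(-8 + \frac{0 + 7}{D{\left(h,-2 \right)} + N{\left(-3,-3 \right)}} \left(-9\right)\right)^{2} = \left(-8 + \frac{0 + 7}{\left(24 + 4 \cdot 4 + 6 \left(-2\right) - 8\right) - 12} \left(-9\right)\right)^{2} = \left(-8 + \frac{7}{\left(24 + 16 - 12 - 8\right) - 12} \left(-9\right)\right)^{2} = \left(-8 + \frac{7}{20 - 12} \left(-9\right)\right)^{2} = \left(-8 + \frac{7}{8} \left(-9\right)\right)^{2} = \left(-8 - \frac{63}{8}\right)^{2} = \left(- \frac{127}{8}\right)^{2} = \frac{16129}{64}$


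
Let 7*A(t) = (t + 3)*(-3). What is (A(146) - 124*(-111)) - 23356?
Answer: -67591/7 ≈ -9655.9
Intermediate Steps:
A(t) = -9/7 - 3*t/7 (A(t) = ((t + 3)*(-3))/7 = ((3 + t)*(-3))/7 = (-9 - 3*t)/7 = -9/7 - 3*t/7)
(A(146) - 124*(-111)) - 23356 = ((-9/7 - 3/7*146) - 124*(-111)) - 23356 = ((-9/7 - 438/7) + 13764) - 23356 = (-447/7 + 13764) - 23356 = 95901/7 - 23356 = -67591/7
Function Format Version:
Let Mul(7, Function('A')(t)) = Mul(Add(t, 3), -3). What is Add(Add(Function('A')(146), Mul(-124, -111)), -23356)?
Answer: Rational(-67591, 7) ≈ -9655.9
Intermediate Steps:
Function('A')(t) = Add(Rational(-9, 7), Mul(Rational(-3, 7), t)) (Function('A')(t) = Mul(Rational(1, 7), Mul(Add(t, 3), -3)) = Mul(Rational(1, 7), Mul(Add(3, t), -3)) = Mul(Rational(1, 7), Add(-9, Mul(-3, t))) = Add(Rational(-9, 7), Mul(Rational(-3, 7), t)))
Add(Add(Function('A')(146), Mul(-124, -111)), -23356) = Add(Add(Add(Rational(-9, 7), Mul(Rational(-3, 7), 146)), Mul(-124, -111)), -23356) = Add(Add(Add(Rational(-9, 7), Rational(-438, 7)), 13764), -23356) = Add(Add(Rational(-447, 7), 13764), -23356) = Add(Rational(95901, 7), -23356) = Rational(-67591, 7)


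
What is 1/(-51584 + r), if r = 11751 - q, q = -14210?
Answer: -1/25623 ≈ -3.9027e-5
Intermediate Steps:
r = 25961 (r = 11751 - 1*(-14210) = 11751 + 14210 = 25961)
1/(-51584 + r) = 1/(-51584 + 25961) = 1/(-25623) = -1/25623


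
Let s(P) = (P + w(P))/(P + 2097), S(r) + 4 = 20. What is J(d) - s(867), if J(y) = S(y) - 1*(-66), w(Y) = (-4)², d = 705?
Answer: 242165/2964 ≈ 81.702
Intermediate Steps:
w(Y) = 16
S(r) = 16 (S(r) = -4 + 20 = 16)
J(y) = 82 (J(y) = 16 - 1*(-66) = 16 + 66 = 82)
s(P) = (16 + P)/(2097 + P) (s(P) = (P + 16)/(P + 2097) = (16 + P)/(2097 + P))
J(d) - s(867) = 82 - (16 + 867)/(2097 + 867) = 82 - 883/2964 = 242165/2964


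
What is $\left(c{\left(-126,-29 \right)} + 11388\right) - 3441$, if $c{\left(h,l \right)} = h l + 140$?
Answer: $11741$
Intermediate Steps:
$c{\left(h,l \right)} = 140 + h l$
$\left(c{\left(-126,-29 \right)} + 11388\right) - 3441 = \left(\left(140 - -3654\right) + 11388\right) - 3441 = \left(\left(140 + 3654\right) + 11388\right) - 3441 = \left(3794 + 11388\right) - 3441 = 15182 - 3441 = 11741$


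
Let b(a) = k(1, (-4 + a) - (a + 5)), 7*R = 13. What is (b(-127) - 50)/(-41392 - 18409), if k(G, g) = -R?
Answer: 363/418607 ≈ 0.00086716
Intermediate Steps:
R = 13/7 (R = (⅐)*13 = 13/7 ≈ 1.8571)
k(G, g) = -13/7 (k(G, g) = -1*13/7 = -13/7)
b(a) = -13/7
(b(-127) - 50)/(-41392 - 18409) = (-13/7 - 50)/(-41392 - 18409) = -363/7/(-59801) = -363/7*(-1/59801) = 363/418607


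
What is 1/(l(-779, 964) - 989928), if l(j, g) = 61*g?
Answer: -1/931124 ≈ -1.0740e-6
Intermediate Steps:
1/(l(-779, 964) - 989928) = 1/(61*964 - 989928) = 1/(58804 - 989928) = 1/(-931124) = -1/931124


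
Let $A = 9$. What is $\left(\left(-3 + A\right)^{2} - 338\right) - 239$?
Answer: $-541$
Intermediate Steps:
$\left(\left(-3 + A\right)^{2} - 338\right) - 239 = \left(\left(-3 + 9\right)^{2} - 338\right) - 239 = \left(6^{2} - 338\right) - 239 = \left(36 - 338\right) - 239 = -302 - 239 = -541$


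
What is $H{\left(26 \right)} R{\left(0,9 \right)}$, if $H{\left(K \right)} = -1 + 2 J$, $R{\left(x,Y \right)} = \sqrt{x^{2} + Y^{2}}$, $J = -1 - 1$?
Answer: $-45$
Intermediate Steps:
$J = -2$
$R{\left(x,Y \right)} = \sqrt{Y^{2} + x^{2}}$
$H{\left(K \right)} = -5$ ($H{\left(K \right)} = -1 + 2 \left(-2\right) = -1 - 4 = -5$)
$H{\left(26 \right)} R{\left(0,9 \right)} = - 5 \sqrt{9^{2} + 0^{2}} = - 5 \sqrt{81 + 0} = - 5 \sqrt{81} = \left(-5\right) 9 = -45$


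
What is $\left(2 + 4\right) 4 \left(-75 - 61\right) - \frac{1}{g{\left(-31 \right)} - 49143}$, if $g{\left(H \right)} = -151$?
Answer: $- \frac{160895615}{49294} \approx -3264.0$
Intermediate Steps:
$\left(2 + 4\right) 4 \left(-75 - 61\right) - \frac{1}{g{\left(-31 \right)} - 49143} = \left(2 + 4\right) 4 \left(-75 - 61\right) - \frac{1}{-151 - 49143} = 6 \cdot 4 \left(-136\right) - \frac{1}{-49294} = 24 \left(-136\right) - - \frac{1}{49294} = -3264 + \frac{1}{49294} = - \frac{160895615}{49294}$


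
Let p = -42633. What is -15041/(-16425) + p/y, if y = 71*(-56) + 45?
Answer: 759373196/64566675 ≈ 11.761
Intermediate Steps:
y = -3931 (y = -3976 + 45 = -3931)
-15041/(-16425) + p/y = -15041/(-16425) - 42633/(-3931) = -15041*(-1/16425) - 42633*(-1/3931) = 15041/16425 + 42633/3931 = 759373196/64566675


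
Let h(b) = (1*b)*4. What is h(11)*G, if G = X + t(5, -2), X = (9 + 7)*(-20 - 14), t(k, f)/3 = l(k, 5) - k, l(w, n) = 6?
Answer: -23804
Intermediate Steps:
t(k, f) = 18 - 3*k (t(k, f) = 3*(6 - k) = 18 - 3*k)
X = -544 (X = 16*(-34) = -544)
h(b) = 4*b (h(b) = b*4 = 4*b)
G = -541 (G = -544 + (18 - 3*5) = -544 + (18 - 15) = -544 + 3 = -541)
h(11)*G = (4*11)*(-541) = 44*(-541) = -23804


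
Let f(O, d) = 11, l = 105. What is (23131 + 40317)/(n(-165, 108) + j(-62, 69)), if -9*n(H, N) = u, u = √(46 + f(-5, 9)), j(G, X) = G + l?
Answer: 9207891/6238 + 23793*√57/6238 ≈ 1504.9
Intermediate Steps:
j(G, X) = 105 + G (j(G, X) = G + 105 = 105 + G)
u = √57 (u = √(46 + 11) = √57 ≈ 7.5498)
n(H, N) = -√57/9
(23131 + 40317)/(n(-165, 108) + j(-62, 69)) = (23131 + 40317)/(-√57/9 + (105 - 62)) = 63448/(-√57/9 + 43) = 63448/(43 - √57/9)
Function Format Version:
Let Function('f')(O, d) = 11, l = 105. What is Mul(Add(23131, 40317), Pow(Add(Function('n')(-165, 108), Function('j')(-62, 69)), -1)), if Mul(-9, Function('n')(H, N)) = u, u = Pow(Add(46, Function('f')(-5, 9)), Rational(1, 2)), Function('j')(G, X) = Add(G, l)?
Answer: Add(Rational(9207891, 6238), Mul(Rational(23793, 6238), Pow(57, Rational(1, 2)))) ≈ 1504.9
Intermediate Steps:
Function('j')(G, X) = Add(105, G) (Function('j')(G, X) = Add(G, 105) = Add(105, G))
u = Pow(57, Rational(1, 2)) (u = Pow(Add(46, 11), Rational(1, 2)) = Pow(57, Rational(1, 2)) ≈ 7.5498)
Function('n')(H, N) = Mul(Rational(-1, 9), Pow(57, Rational(1, 2)))
Mul(Add(23131, 40317), Pow(Add(Function('n')(-165, 108), Function('j')(-62, 69)), -1)) = Mul(Add(23131, 40317), Pow(Add(Mul(Rational(-1, 9), Pow(57, Rational(1, 2))), Add(105, -62)), -1)) = Mul(63448, Pow(Add(Mul(Rational(-1, 9), Pow(57, Rational(1, 2))), 43), -1)) = Mul(63448, Pow(Add(43, Mul(Rational(-1, 9), Pow(57, Rational(1, 2)))), -1))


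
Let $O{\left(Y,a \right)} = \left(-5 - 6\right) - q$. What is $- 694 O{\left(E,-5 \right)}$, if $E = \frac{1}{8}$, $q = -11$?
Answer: $0$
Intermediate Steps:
$E = \frac{1}{8} \approx 0.125$
$O{\left(Y,a \right)} = 0$ ($O{\left(Y,a \right)} = \left(-5 - 6\right) - -11 = \left(-5 - 6\right) + 11 = -11 + 11 = 0$)
$- 694 O{\left(E,-5 \right)} = \left(-694\right) 0 = 0$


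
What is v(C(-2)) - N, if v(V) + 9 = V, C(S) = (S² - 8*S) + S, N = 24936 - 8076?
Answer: -16851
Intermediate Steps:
N = 16860
C(S) = S² - 7*S
v(V) = -9 + V
v(C(-2)) - N = (-9 - 2*(-7 - 2)) - 1*16860 = (-9 - 2*(-9)) - 16860 = (-9 + 18) - 16860 = 9 - 16860 = -16851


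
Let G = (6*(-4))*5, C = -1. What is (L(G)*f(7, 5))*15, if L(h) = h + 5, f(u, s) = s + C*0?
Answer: -8625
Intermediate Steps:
G = -120 (G = -24*5 = -120)
f(u, s) = s (f(u, s) = s - 1*0 = s + 0 = s)
L(h) = 5 + h
(L(G)*f(7, 5))*15 = ((5 - 120)*5)*15 = -115*5*15 = -575*15 = -8625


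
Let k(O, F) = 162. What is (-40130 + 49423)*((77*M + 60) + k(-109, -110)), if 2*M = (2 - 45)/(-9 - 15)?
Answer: 129795331/48 ≈ 2.7041e+6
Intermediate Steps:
M = 43/48 (M = ((2 - 45)/(-9 - 15))/2 = (-43/(-24))/2 = (-43*(-1/24))/2 = (½)*(43/24) = 43/48 ≈ 0.89583)
(-40130 + 49423)*((77*M + 60) + k(-109, -110)) = (-40130 + 49423)*((77*(43/48) + 60) + 162) = 9293*((3311/48 + 60) + 162) = 9293*(6191/48 + 162) = 9293*(13967/48) = 129795331/48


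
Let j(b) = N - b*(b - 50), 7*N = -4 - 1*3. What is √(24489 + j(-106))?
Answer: 4*√497 ≈ 89.174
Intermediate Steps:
N = -1 (N = (-4 - 1*3)/7 = (-4 - 3)/7 = (⅐)*(-7) = -1)
j(b) = -1 - b*(-50 + b) (j(b) = -1 - b*(b - 50) = -1 - b*(-50 + b))
√(24489 + j(-106)) = √(24489 + (-1 - 1*(-106)² + 50*(-106))) = √(24489 + (-1 - 1*11236 - 5300)) = √(24489 + (-1 - 11236 - 5300)) = √(24489 - 16537) = √7952 = 4*√497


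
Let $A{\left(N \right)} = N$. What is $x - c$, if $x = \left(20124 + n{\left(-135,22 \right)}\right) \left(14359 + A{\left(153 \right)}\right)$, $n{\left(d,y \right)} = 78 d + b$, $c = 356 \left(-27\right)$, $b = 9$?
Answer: $139368348$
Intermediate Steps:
$c = -9612$
$n{\left(d,y \right)} = 9 + 78 d$ ($n{\left(d,y \right)} = 78 d + 9 = 9 + 78 d$)
$x = 139358736$ ($x = \left(20124 + \left(9 + 78 \left(-135\right)\right)\right) \left(14359 + 153\right) = \left(20124 + \left(9 - 10530\right)\right) 14512 = \left(20124 - 10521\right) 14512 = 9603 \cdot 14512 = 139358736$)
$x - c = 139358736 - -9612 = 139358736 + 9612 = 139368348$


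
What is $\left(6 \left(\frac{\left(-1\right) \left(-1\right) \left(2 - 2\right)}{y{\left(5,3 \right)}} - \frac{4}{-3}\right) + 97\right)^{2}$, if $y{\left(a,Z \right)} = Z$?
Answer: $11025$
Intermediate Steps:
$\left(6 \left(\frac{\left(-1\right) \left(-1\right) \left(2 - 2\right)}{y{\left(5,3 \right)}} - \frac{4}{-3}\right) + 97\right)^{2} = \left(6 \left(\frac{\left(-1\right) \left(-1\right) \left(2 - 2\right)}{3} - \frac{4}{-3}\right) + 97\right)^{2} = \left(6 \left(1 \cdot 0 \cdot \frac{1}{3} - - \frac{4}{3}\right) + 97\right)^{2} = \left(6 \left(0 \cdot \frac{1}{3} + \frac{4}{3}\right) + 97\right)^{2} = \left(6 \left(0 + \frac{4}{3}\right) + 97\right)^{2} = \left(6 \cdot \frac{4}{3} + 97\right)^{2} = \left(8 + 97\right)^{2} = 105^{2} = 11025$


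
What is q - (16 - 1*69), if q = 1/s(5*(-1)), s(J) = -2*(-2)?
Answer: 213/4 ≈ 53.250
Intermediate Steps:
s(J) = 4
q = ¼ (q = 1/4 = ¼ ≈ 0.25000)
q - (16 - 1*69) = ¼ - (16 - 1*69) = ¼ - (16 - 69) = ¼ - 1*(-53) = ¼ + 53 = 213/4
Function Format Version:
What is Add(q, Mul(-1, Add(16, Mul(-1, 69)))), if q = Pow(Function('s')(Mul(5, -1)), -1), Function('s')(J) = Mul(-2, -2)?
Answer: Rational(213, 4) ≈ 53.250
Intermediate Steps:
Function('s')(J) = 4
q = Rational(1, 4) (q = Pow(4, -1) = Rational(1, 4) ≈ 0.25000)
Add(q, Mul(-1, Add(16, Mul(-1, 69)))) = Add(Rational(1, 4), Mul(-1, Add(16, Mul(-1, 69)))) = Add(Rational(1, 4), Mul(-1, Add(16, -69))) = Add(Rational(1, 4), Mul(-1, -53)) = Add(Rational(1, 4), 53) = Rational(213, 4)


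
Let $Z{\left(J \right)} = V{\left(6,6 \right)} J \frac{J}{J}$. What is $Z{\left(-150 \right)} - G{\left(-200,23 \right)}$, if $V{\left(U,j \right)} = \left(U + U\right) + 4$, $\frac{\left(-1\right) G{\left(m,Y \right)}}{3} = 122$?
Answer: $-2034$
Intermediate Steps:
$G{\left(m,Y \right)} = -366$ ($G{\left(m,Y \right)} = \left(-3\right) 122 = -366$)
$V{\left(U,j \right)} = 4 + 2 U$ ($V{\left(U,j \right)} = 2 U + 4 = 4 + 2 U$)
$Z{\left(J \right)} = 16 J$ ($Z{\left(J \right)} = \left(4 + 2 \cdot 6\right) J \frac{J}{J} = \left(4 + 12\right) J 1 = 16 J 1 = 16 J$)
$Z{\left(-150 \right)} - G{\left(-200,23 \right)} = 16 \left(-150\right) - -366 = -2400 + 366 = -2034$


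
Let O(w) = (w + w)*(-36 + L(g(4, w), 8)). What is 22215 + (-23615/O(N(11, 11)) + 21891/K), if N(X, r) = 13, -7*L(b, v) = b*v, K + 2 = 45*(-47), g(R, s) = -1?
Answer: 298564033501/13430248 ≈ 22231.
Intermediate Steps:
K = -2117 (K = -2 + 45*(-47) = -2 - 2115 = -2117)
L(b, v) = -b*v/7
O(w) = -488*w/7 (O(w) = (w + w)*(-36 - 1/7*(-1)*8) = (2*w)*(-36 + 8/7) = (2*w)*(-244/7) = -488*w/7)
22215 + (-23615/O(N(11, 11)) + 21891/K) = 22215 + (-23615/((-488/7*13)) + 21891/(-2117)) = 22215 + (-23615/(-6344/7) + 21891*(-1/2117)) = 22215 + (-23615*(-7/6344) - 21891/2117) = 22215 + (165305/6344 - 21891/2117) = 22215 + 211074181/13430248 = 298564033501/13430248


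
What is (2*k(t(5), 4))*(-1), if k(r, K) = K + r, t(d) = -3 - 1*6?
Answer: 10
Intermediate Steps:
t(d) = -9 (t(d) = -3 - 6 = -9)
(2*k(t(5), 4))*(-1) = (2*(4 - 9))*(-1) = (2*(-5))*(-1) = -10*(-1) = 10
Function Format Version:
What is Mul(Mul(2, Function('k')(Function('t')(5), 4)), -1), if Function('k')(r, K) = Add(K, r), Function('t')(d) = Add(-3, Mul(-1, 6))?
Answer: 10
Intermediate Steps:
Function('t')(d) = -9 (Function('t')(d) = Add(-3, -6) = -9)
Mul(Mul(2, Function('k')(Function('t')(5), 4)), -1) = Mul(Mul(2, Add(4, -9)), -1) = Mul(Mul(2, -5), -1) = Mul(-10, -1) = 10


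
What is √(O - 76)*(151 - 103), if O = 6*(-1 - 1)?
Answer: 96*I*√22 ≈ 450.28*I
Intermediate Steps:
O = -12 (O = 6*(-2) = -12)
√(O - 76)*(151 - 103) = √(-12 - 76)*(151 - 103) = √(-88)*48 = (2*I*√22)*48 = 96*I*√22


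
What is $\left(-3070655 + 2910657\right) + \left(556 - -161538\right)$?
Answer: $2096$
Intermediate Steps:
$\left(-3070655 + 2910657\right) + \left(556 - -161538\right) = -159998 + \left(556 + 161538\right) = -159998 + 162094 = 2096$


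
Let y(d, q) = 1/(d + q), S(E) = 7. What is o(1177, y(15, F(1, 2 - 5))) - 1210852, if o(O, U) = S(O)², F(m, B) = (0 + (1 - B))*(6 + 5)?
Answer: -1210803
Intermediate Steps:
F(m, B) = 11 - 11*B (F(m, B) = (1 - B)*11 = 11 - 11*B)
o(O, U) = 49 (o(O, U) = 7² = 49)
o(1177, y(15, F(1, 2 - 5))) - 1210852 = 49 - 1210852 = -1210803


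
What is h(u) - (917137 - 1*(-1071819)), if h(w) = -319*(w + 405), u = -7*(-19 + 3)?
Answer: -2153879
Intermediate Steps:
u = 112 (u = -7*(-16) = 112)
h(w) = -129195 - 319*w (h(w) = -319*(405 + w) = -129195 - 319*w)
h(u) - (917137 - 1*(-1071819)) = (-129195 - 319*112) - (917137 - 1*(-1071819)) = (-129195 - 35728) - (917137 + 1071819) = -164923 - 1*1988956 = -164923 - 1988956 = -2153879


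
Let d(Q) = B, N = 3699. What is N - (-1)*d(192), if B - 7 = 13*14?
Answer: 3888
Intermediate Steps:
B = 189 (B = 7 + 13*14 = 7 + 182 = 189)
d(Q) = 189
N - (-1)*d(192) = 3699 - (-1)*189 = 3699 - 1*(-189) = 3699 + 189 = 3888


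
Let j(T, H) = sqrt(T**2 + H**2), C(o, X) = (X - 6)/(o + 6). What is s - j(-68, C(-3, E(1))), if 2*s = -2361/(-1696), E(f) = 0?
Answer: 2361/3392 - 2*sqrt(1157) ≈ -67.333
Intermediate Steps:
s = 2361/3392 (s = (-2361/(-1696))/2 = (-2361*(-1/1696))/2 = (1/2)*(2361/1696) = 2361/3392 ≈ 0.69605)
C(o, X) = (-6 + X)/(6 + o)
j(T, H) = sqrt(H**2 + T**2)
s - j(-68, C(-3, E(1))) = 2361/3392 - sqrt(((-6 + 0)/(6 - 3))**2 + (-68)**2) = 2361/3392 - sqrt((-6/3)**2 + 4624) = 2361/3392 - sqrt(((1/3)*(-6))**2 + 4624) = 2361/3392 - sqrt((-2)**2 + 4624) = 2361/3392 - sqrt(4 + 4624) = 2361/3392 - sqrt(4628) = 2361/3392 - 2*sqrt(1157)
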